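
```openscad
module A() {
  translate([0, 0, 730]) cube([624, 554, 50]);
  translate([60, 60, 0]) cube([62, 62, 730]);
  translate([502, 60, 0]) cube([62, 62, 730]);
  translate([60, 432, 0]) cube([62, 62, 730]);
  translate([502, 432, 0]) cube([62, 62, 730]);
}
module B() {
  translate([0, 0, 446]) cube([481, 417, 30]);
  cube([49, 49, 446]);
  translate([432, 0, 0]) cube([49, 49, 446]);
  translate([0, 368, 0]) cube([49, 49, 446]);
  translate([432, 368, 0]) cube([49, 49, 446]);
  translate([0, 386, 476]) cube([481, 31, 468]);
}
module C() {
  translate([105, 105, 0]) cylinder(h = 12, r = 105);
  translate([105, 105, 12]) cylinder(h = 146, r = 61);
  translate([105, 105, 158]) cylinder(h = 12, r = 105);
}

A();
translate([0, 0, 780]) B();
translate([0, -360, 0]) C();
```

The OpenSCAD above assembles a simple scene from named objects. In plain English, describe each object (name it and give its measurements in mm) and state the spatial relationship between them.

A is a table: top 624 mm (x) × 554 mm (y), 50 mm thick, upper face at z = 780 mm, on four 62×62 mm square legs, each inset 60 mm from the nearest pair of top edges, running from z = 0 to the bottom of the top.

B is a chair. The seat is a 481×417×30 mm slab with its top at z = 476 mm, on four 49×49 mm corner legs (flush with the seat edges, standing on z = 0). A flat backrest 31 mm thick, 468 mm tall, spans the full seat width and rises from the seat top along its +y edge, rear face flush with the rear of the seat.

C is a spool: two coaxial disc flanges of radius 105 mm and thickness 12 mm, joined by a core cylinder of radius 61 mm and height 146 mm. The lower flange rests on z = 0 and the three cylinders share a vertical axis.

The chair is on top of the table. The spool is on the floor beside the table on its −y side.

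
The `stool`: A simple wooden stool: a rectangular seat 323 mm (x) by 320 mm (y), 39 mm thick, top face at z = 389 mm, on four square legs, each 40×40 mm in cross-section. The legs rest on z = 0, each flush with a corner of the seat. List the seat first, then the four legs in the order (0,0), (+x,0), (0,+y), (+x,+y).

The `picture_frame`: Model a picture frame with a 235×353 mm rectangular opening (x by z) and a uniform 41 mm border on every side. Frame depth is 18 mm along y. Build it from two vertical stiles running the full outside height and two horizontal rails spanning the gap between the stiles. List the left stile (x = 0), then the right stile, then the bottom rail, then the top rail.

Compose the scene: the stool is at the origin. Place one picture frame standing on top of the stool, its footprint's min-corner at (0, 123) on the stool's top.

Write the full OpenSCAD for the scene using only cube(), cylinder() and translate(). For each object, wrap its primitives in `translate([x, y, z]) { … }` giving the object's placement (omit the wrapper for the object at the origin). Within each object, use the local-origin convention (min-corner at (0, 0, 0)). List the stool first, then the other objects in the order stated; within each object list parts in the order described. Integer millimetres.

translate([0, 0, 350]) cube([323, 320, 39]);
cube([40, 40, 350]);
translate([283, 0, 0]) cube([40, 40, 350]);
translate([0, 280, 0]) cube([40, 40, 350]);
translate([283, 280, 0]) cube([40, 40, 350]);
translate([0, 123, 389]) {
  cube([41, 18, 435]);
  translate([276, 0, 0]) cube([41, 18, 435]);
  translate([41, 0, 0]) cube([235, 18, 41]);
  translate([41, 0, 394]) cube([235, 18, 41]);
}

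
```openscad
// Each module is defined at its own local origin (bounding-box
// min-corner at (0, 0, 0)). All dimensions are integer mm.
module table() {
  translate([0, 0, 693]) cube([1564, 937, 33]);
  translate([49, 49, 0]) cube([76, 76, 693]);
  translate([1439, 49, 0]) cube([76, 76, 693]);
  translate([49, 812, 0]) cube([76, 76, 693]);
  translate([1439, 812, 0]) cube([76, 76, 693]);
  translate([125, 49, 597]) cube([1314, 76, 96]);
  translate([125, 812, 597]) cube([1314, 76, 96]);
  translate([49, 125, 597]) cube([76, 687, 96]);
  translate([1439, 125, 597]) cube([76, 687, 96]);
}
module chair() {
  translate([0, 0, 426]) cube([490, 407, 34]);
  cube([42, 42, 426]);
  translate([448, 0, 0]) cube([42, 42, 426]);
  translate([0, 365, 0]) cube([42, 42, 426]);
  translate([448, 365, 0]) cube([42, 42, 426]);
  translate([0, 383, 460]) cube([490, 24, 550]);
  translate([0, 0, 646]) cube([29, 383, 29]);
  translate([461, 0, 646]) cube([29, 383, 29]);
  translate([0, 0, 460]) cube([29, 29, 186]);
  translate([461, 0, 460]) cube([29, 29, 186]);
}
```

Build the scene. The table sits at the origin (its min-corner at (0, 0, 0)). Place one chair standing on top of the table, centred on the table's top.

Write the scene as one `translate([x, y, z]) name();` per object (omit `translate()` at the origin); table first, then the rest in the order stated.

table();
translate([537, 265, 726]) chair();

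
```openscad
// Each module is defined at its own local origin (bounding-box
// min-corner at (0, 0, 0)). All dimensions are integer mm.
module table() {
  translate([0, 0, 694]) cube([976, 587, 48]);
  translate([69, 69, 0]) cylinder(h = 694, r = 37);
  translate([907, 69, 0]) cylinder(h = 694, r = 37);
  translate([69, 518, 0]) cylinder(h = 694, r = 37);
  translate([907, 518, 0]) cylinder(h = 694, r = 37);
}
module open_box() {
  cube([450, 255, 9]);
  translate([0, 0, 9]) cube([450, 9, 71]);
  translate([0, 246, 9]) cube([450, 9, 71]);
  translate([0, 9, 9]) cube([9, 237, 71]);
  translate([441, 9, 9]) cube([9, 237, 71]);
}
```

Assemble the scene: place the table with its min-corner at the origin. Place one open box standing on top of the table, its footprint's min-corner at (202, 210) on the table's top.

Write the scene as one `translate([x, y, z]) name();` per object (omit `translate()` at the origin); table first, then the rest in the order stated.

table();
translate([202, 210, 742]) open_box();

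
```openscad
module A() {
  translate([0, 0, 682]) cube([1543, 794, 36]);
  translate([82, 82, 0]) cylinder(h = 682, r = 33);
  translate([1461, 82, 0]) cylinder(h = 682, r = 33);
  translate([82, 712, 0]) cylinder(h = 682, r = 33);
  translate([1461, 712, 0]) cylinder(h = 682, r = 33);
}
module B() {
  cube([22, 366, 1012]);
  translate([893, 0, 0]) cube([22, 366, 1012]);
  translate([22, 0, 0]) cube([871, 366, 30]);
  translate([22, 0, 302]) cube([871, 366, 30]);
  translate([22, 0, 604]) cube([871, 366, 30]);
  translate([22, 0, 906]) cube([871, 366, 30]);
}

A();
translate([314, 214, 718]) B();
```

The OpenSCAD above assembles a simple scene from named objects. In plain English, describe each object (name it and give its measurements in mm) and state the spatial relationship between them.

A is a table: top 1543 mm (x) × 794 mm (y), 36 mm thick, upper face at z = 718 mm, on four round legs of 66 mm diameter, each leg's bounding box inset 49 mm from the nearest pair of top edges, running from z = 0 to the bottom of the top.

B is a bookshelf 915 mm wide overall, 366 mm deep and 1012 mm tall. The two sides are 22 mm thick vertical panels. 4 horizontal shelves of 30 mm thickness span between the inner faces of the sides; the lowest shelf sits on the floor and shelves are stacked with a clear vertical gap of 272 mm between each pair.

The bookshelf is on top of the table, centred.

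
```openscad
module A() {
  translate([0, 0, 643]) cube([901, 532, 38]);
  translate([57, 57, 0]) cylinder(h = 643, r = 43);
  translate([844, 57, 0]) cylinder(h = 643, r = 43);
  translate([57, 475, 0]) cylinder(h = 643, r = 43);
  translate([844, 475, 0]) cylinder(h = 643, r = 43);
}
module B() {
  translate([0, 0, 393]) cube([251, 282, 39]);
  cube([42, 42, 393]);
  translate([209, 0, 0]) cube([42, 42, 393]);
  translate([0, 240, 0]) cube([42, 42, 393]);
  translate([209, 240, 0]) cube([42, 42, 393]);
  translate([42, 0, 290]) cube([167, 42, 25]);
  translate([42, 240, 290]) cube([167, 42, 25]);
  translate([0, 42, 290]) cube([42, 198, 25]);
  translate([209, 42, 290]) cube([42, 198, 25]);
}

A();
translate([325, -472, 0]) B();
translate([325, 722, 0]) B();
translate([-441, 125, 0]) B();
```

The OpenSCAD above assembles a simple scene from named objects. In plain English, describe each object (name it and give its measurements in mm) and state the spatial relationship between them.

A is a table: top 901 mm (x) × 532 mm (y), 38 mm thick, upper face at z = 681 mm, on four round legs of 86 mm diameter, each leg's bounding box inset 14 mm from the nearest pair of top edges, running from z = 0 to the bottom of the top.

B is a four-legged stool. The seat is a 251×282×39 mm slab whose top surface is at z = 432 mm; four square legs, each 42×42 mm in cross-section, run from the floor (z = 0) to the underside of the seat, each flush with a corner of the seat. Four stretchers, 42 mm wide and 25 mm tall, connect adjacent legs with their undersides at z = 290 mm, each running between the inner faces of the legs it joins and aligned with the legs' outer faces on the other axis.

Three stools sit around the table at the −y, +y, −x sides.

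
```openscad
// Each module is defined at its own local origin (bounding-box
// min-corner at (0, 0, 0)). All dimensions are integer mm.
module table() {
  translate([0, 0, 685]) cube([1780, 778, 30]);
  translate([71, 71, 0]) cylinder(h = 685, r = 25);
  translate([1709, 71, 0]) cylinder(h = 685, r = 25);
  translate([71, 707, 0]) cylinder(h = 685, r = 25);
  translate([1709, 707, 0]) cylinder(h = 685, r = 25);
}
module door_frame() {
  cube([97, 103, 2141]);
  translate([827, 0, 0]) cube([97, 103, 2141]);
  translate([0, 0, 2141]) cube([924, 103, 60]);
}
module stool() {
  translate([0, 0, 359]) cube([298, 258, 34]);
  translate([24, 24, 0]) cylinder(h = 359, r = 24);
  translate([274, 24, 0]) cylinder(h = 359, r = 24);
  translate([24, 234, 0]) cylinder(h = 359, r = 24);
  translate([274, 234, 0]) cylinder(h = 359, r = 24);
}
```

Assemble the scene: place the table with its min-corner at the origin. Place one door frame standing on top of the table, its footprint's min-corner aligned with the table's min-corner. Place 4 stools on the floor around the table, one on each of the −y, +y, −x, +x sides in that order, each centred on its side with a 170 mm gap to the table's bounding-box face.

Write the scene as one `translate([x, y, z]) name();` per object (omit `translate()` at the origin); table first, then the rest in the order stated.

table();
translate([0, 0, 715]) door_frame();
translate([741, -428, 0]) stool();
translate([741, 948, 0]) stool();
translate([-468, 260, 0]) stool();
translate([1950, 260, 0]) stool();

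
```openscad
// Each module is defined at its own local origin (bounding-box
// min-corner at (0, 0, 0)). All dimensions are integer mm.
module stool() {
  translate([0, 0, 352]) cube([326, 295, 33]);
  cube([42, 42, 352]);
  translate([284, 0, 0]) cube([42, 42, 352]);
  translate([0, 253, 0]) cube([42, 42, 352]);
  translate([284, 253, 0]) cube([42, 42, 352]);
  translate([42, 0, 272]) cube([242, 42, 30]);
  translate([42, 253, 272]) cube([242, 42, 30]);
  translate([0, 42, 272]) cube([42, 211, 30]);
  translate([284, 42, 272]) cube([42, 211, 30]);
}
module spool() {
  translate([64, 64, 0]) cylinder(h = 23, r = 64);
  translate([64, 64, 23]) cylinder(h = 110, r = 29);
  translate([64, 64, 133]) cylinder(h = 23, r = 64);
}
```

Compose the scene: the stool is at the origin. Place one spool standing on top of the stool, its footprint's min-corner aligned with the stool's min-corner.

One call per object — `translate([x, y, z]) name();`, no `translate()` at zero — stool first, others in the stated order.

stool();
translate([0, 0, 385]) spool();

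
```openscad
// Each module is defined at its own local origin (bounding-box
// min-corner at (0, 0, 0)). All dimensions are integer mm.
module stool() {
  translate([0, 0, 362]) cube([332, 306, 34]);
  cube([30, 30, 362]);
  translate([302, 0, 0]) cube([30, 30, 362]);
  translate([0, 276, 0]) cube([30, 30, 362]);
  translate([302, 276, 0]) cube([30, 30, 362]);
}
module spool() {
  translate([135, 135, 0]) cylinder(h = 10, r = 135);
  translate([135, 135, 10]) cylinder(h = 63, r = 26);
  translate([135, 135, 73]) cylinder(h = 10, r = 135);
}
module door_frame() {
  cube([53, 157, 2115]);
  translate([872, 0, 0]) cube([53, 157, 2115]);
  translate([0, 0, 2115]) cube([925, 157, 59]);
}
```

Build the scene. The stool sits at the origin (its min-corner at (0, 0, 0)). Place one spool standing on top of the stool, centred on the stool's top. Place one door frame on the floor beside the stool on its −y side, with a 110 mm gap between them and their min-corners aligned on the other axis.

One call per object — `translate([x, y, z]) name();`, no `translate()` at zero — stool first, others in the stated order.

stool();
translate([31, 18, 396]) spool();
translate([0, -267, 0]) door_frame();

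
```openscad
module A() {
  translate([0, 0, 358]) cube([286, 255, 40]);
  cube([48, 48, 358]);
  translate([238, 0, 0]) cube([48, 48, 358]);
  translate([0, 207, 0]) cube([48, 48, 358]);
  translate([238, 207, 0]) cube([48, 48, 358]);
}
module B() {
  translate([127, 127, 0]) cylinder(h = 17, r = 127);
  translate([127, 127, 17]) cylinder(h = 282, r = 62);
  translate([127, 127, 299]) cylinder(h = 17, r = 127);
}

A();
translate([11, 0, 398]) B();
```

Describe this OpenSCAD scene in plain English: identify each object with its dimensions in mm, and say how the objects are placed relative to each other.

A is a simple wooden stool: a rectangular seat 286 mm (x) by 255 mm (y), 40 mm thick, top face at z = 398 mm, on four square legs, each 48×48 mm in cross-section. The legs rest on z = 0, each flush with a corner of the seat.

B is a spool: two coaxial disc flanges of radius 127 mm and thickness 17 mm, joined by a core cylinder of radius 62 mm and height 282 mm. The lower flange rests on z = 0 and the three cylinders share a vertical axis.

The spool is on top of the stool.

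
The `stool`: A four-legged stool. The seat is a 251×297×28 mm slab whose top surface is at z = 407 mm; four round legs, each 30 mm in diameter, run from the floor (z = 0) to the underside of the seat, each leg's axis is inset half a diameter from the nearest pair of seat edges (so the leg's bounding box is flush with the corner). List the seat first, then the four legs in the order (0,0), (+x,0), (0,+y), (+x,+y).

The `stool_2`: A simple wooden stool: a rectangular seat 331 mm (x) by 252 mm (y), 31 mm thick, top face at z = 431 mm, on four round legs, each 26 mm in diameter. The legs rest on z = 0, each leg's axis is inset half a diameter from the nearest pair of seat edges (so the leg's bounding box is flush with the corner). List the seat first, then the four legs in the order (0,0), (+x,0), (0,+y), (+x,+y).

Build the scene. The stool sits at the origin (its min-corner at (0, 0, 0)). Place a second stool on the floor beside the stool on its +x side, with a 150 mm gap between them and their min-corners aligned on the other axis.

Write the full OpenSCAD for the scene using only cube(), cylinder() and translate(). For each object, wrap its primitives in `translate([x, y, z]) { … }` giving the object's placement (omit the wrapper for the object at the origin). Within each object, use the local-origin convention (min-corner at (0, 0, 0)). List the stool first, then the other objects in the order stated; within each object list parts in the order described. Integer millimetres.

translate([0, 0, 379]) cube([251, 297, 28]);
translate([15, 15, 0]) cylinder(h = 379, r = 15);
translate([236, 15, 0]) cylinder(h = 379, r = 15);
translate([15, 282, 0]) cylinder(h = 379, r = 15);
translate([236, 282, 0]) cylinder(h = 379, r = 15);
translate([401, 0, 0]) {
  translate([0, 0, 400]) cube([331, 252, 31]);
  translate([13, 13, 0]) cylinder(h = 400, r = 13);
  translate([318, 13, 0]) cylinder(h = 400, r = 13);
  translate([13, 239, 0]) cylinder(h = 400, r = 13);
  translate([318, 239, 0]) cylinder(h = 400, r = 13);
}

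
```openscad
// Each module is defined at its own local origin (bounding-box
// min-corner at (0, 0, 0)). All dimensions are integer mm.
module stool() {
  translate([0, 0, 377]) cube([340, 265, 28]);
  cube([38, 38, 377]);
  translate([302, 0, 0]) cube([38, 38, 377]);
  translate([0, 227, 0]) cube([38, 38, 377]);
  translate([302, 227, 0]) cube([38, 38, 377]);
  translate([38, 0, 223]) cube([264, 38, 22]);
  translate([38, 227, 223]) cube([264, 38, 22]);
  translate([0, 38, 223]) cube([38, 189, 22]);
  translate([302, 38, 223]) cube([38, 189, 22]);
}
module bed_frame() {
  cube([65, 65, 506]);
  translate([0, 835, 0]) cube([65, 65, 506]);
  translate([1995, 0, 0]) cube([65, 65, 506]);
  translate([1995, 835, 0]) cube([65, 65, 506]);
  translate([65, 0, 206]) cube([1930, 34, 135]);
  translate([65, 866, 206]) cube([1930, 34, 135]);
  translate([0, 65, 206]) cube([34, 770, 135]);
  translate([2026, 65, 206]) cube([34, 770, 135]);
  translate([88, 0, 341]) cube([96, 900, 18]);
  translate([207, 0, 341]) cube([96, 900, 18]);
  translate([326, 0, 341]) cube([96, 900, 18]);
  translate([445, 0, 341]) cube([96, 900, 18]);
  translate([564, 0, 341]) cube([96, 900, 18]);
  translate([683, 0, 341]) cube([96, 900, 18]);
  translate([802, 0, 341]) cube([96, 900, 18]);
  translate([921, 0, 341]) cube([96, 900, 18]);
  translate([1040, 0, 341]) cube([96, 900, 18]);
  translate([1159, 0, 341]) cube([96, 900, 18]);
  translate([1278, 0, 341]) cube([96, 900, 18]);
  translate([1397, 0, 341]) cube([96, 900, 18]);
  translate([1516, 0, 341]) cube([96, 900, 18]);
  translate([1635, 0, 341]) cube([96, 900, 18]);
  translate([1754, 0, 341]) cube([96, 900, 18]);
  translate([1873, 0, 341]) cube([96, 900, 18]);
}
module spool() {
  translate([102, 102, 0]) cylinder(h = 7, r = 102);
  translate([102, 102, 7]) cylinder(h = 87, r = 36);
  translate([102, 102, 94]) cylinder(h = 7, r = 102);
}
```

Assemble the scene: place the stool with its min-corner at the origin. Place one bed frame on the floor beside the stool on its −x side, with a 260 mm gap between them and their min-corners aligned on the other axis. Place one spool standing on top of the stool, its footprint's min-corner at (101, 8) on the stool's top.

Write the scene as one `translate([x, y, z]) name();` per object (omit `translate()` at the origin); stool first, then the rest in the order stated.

stool();
translate([-2320, 0, 0]) bed_frame();
translate([101, 8, 405]) spool();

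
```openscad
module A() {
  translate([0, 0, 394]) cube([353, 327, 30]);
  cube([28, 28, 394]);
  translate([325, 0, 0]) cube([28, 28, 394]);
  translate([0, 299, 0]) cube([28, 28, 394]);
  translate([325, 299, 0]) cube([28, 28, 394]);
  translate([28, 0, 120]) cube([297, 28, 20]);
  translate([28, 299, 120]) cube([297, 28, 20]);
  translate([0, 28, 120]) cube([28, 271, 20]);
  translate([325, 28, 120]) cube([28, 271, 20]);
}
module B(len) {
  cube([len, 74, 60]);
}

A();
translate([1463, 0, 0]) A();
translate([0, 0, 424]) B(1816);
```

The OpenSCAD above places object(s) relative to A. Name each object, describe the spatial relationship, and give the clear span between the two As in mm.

Second stool starts at x = 1463; first ends at x = 353; clear span = 1463 − 353 = 1110 mm.

A is a stool. B is a beam. A beam spans the tops of two stools. The clear span between the two stools is 1110 mm.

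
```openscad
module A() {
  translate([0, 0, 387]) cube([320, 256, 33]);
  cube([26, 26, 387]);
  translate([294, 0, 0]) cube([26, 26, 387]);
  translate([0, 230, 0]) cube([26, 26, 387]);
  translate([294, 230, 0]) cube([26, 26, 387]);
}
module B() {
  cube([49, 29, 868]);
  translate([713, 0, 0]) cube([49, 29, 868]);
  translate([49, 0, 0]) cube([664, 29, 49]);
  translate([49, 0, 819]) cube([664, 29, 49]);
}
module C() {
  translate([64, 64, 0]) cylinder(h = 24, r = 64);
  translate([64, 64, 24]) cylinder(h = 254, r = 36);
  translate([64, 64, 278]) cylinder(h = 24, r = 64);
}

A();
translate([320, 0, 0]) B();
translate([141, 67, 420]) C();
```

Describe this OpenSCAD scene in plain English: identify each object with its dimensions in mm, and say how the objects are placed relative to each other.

A is a simple wooden stool: a rectangular seat 320 mm (x) by 256 mm (y), 33 mm thick, top face at z = 420 mm, on four square legs, each 26×26 mm in cross-section. The legs rest on z = 0, each flush with a corner of the seat.

B is a picture frame with a 664×770 mm rectangular opening (x by z) and a uniform 49 mm border on every side. Frame depth is 29 mm along y. It is built from two vertical stiles running the full outside height and two horizontal rails spanning the gap between the stiles.

C is a spool: two coaxial disc flanges of radius 64 mm and thickness 24 mm, joined by a core cylinder of radius 36 mm and height 254 mm. The lower flange rests on z = 0 and the three cylinders share a vertical axis.

The picture frame is against the stool's +x side, with their −y faces flush. The spool is on top of the stool.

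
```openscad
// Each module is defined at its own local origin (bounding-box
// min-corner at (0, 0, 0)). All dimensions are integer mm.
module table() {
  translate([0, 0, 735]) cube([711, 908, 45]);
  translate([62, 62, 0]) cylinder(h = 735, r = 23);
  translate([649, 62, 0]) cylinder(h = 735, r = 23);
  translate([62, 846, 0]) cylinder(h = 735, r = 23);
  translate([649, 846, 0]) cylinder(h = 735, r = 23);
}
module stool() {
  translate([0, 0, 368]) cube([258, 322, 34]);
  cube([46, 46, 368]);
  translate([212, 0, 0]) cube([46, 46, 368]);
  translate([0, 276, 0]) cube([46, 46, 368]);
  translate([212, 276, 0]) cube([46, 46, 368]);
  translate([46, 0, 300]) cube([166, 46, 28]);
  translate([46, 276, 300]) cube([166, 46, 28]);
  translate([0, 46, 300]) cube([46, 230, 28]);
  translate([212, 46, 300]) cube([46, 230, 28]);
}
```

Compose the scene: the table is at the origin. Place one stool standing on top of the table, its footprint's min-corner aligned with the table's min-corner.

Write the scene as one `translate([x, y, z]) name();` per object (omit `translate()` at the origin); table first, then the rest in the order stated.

table();
translate([0, 0, 780]) stool();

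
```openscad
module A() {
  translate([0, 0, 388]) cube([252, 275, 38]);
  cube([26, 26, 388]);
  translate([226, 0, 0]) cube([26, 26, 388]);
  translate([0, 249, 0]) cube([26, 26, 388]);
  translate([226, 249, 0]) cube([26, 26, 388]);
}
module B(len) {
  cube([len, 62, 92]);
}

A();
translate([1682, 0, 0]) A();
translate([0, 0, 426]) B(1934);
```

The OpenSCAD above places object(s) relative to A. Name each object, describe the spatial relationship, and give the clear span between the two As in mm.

Second stool starts at x = 1682; first ends at x = 252; clear span = 1682 − 252 = 1430 mm.

A is a stool. B is a beam. A beam spans the tops of two stools. The clear span between the two stools is 1430 mm.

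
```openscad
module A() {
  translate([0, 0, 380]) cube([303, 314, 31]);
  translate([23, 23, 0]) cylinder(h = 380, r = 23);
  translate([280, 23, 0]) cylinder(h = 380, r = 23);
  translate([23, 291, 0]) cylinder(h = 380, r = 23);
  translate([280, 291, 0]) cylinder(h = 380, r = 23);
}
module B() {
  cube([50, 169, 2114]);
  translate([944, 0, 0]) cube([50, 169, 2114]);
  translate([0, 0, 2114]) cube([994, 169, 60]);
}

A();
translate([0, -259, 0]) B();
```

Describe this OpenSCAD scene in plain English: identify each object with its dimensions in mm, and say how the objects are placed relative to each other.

A is a simple wooden stool: a rectangular seat 303 mm (x) by 314 mm (y), 31 mm thick, top face at z = 411 mm, on four round legs, each 46 mm in diameter. The legs rest on z = 0, each leg's axis is inset half a diameter from the nearest pair of seat edges (so the leg's bounding box is flush with the corner).

B is a rectangular door frame: two vertical jambs of 50×169 mm section, 2114 mm tall, with a clear opening 894 mm wide between their inner faces. A header 60 mm tall and 169 mm deep lies on top of the jambs and spans the full outside width.

The door frame is on the floor beside the stool on its −y side.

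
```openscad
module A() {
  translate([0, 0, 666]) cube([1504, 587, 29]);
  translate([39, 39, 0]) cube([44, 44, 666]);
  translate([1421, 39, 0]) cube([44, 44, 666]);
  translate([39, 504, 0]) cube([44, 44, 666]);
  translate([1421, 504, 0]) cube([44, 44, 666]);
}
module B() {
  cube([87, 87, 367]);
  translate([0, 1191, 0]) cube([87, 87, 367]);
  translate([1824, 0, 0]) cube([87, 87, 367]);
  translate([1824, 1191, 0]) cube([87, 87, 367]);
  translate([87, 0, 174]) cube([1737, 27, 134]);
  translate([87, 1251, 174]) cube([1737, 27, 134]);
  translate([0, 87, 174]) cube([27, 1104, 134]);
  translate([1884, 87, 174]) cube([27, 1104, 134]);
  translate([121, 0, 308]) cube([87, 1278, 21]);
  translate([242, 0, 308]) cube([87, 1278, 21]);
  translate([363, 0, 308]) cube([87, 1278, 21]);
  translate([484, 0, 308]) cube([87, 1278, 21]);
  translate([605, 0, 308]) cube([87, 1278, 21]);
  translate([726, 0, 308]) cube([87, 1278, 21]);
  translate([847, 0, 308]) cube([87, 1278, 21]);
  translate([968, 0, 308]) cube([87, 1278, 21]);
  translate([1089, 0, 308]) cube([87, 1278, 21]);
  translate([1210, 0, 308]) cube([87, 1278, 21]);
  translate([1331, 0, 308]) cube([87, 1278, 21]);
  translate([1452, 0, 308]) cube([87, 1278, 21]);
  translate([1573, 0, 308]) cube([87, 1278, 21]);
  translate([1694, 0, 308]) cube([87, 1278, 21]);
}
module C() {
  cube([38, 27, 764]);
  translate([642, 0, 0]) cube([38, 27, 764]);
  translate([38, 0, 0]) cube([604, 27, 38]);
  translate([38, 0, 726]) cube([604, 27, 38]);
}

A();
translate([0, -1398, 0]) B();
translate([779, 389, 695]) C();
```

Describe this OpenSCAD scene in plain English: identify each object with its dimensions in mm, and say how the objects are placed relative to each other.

A is a rectangular dining table. The top is 1504×587×29 mm with its upper surface at z = 695 mm. It stands on four 44×44 mm square legs, each inset 39 mm from the nearest pair of top edges, running from the floor to the underside of the top.

B is a bed frame 1911 mm long (x) by 1278 mm wide (y). Four 87×87 mm corner posts, 367 mm tall, at the corners of the footprint. Four rails of 27 mm thickness and 134 mm height run between adjacent posts with their undersides at z = 174 mm, their outer faces flush with the outside of the frame (the two x-running rails run between the posts' inner faces; the two y-running rails run between the posts' inner faces). 14 slats, each 87 mm wide (x) and 21 mm thick, lie across the top of the two x-running rails, running the full 1278 mm width of the frame in y; the slats are evenly spaced along x between the inner faces of the end posts with equal gaps (rounded down to the nearest mm) at the −x end and between each pair — any rounding remainder accumulates at the +x end.

C is a rectangular picture frame lying in the x–z plane (depth along y). The opening is 604 mm wide (x) by 688 mm tall (z), surrounded by a border 38 mm wide on all four sides. The frame is 27 mm deep and is made of two full-height vertical stiles with two horizontal rails fitted between them.

The bed frame is on the floor beside the table on its −y side. The picture frame is on top of the table.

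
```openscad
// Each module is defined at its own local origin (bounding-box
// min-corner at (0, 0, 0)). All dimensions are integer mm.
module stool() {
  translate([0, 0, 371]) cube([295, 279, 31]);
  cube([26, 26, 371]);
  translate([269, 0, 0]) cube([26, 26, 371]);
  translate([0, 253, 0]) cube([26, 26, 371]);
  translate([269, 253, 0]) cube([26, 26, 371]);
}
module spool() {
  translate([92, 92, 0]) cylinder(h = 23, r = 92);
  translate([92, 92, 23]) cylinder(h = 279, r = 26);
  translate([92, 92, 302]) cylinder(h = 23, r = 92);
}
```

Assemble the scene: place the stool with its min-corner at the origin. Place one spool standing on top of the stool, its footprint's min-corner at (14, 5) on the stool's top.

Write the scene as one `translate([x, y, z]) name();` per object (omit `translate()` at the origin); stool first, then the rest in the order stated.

stool();
translate([14, 5, 402]) spool();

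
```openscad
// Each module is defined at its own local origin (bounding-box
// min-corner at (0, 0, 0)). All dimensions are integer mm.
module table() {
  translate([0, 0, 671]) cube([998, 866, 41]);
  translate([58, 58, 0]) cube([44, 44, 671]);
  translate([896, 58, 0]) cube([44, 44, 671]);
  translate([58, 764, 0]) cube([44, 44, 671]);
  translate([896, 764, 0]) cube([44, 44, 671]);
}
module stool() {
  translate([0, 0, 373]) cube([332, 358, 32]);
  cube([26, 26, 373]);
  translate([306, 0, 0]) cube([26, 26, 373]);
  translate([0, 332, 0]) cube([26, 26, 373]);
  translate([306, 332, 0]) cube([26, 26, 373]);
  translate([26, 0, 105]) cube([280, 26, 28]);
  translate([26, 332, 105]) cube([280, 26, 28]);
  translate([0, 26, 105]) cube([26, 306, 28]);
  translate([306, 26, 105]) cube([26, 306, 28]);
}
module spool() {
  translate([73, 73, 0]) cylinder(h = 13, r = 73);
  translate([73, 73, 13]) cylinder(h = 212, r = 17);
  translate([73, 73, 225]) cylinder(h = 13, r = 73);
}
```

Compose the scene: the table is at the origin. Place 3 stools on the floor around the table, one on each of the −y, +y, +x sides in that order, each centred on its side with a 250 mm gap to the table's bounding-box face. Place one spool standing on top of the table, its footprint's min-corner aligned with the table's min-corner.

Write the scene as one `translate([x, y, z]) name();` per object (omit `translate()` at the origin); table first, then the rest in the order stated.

table();
translate([333, -608, 0]) stool();
translate([333, 1116, 0]) stool();
translate([1248, 254, 0]) stool();
translate([0, 0, 712]) spool();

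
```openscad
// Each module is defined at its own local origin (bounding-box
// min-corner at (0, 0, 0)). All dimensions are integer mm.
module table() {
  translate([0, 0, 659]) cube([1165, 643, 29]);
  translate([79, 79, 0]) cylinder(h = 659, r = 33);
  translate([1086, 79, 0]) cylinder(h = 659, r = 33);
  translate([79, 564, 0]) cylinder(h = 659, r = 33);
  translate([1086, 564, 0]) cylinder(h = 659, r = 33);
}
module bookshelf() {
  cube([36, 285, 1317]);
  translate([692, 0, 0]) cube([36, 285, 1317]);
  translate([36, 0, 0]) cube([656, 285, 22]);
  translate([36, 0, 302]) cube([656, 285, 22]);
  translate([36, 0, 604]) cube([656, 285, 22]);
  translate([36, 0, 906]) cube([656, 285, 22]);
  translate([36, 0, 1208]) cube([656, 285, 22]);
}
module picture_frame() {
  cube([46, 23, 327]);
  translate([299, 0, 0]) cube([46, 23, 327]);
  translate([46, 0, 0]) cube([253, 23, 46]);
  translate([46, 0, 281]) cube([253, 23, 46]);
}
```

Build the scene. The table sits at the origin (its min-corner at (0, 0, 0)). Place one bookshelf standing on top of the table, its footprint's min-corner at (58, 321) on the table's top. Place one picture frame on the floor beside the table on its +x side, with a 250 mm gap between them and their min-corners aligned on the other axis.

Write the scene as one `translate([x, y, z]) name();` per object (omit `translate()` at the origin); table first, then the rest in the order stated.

table();
translate([58, 321, 688]) bookshelf();
translate([1415, 0, 0]) picture_frame();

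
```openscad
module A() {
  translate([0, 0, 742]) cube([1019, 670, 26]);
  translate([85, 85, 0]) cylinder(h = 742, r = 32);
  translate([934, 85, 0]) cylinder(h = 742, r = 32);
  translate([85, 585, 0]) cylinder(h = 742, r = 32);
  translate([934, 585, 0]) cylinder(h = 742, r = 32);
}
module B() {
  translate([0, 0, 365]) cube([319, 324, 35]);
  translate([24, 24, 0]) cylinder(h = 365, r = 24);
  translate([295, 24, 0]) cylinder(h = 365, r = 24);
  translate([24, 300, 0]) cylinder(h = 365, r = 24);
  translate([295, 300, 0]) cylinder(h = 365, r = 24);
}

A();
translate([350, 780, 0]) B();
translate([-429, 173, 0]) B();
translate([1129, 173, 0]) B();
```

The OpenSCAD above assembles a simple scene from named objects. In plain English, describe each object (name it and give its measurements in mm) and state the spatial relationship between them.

A is a table: top 1019 mm (x) × 670 mm (y), 26 mm thick, upper face at z = 768 mm, on four round legs of 64 mm diameter, each leg's bounding box inset 53 mm from the nearest pair of top edges, running from z = 0 to the bottom of the top.

B is a four-legged stool. The seat is 319×324 mm, 35 mm thick, top at z = 400 mm. It stands on four round legs, each 48 mm in diameter, from z = 0 to the seat underside, each leg's axis is inset half a diameter from the nearest pair of seat edges (so the leg's bounding box is flush with the corner).

Three stools sit around the table at the +y, −x, +x sides.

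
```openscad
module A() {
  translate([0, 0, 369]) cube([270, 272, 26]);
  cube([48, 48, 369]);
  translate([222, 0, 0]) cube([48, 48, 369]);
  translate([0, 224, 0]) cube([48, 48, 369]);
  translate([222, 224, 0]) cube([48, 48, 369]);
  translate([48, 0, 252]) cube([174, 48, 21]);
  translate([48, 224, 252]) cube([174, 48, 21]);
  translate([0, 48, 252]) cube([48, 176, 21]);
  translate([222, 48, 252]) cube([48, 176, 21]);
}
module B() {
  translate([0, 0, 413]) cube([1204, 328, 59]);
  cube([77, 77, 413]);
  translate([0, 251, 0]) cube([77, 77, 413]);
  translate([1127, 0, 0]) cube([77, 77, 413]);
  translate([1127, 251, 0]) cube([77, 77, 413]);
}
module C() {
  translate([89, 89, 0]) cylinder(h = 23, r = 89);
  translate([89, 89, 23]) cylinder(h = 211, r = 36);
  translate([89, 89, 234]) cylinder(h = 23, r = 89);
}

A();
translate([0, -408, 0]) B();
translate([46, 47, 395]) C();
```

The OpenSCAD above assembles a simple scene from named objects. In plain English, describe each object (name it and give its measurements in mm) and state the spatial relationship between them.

A is a four-legged stool. The seat is a 270×272×26 mm slab whose top surface is at z = 395 mm; four square legs, each 48×48 mm in cross-section, run from the floor (z = 0) to the underside of the seat, each flush with a corner of the seat. Four stretchers, 48 mm wide and 21 mm tall, connect adjacent legs with their undersides at z = 252 mm, each running between the inner faces of the legs it joins and aligned with the legs' outer faces on the other axis.

B is a long wooden bench with a 1204 mm (x) × 328 mm (y) seat, 59 mm thick, its top surface 472 mm above the floor. Four 77 mm square legs at the seat corners, flush with the edges, run from z = 0 to the seat underside.

C is a spool: two coaxial disc flanges of radius 89 mm and thickness 23 mm, joined by a core cylinder of radius 36 mm and height 211 mm. The lower flange rests on z = 0 and the three cylinders share a vertical axis.

The bench is on the floor beside the stool on its −y side. The spool is on top of the stool, centred.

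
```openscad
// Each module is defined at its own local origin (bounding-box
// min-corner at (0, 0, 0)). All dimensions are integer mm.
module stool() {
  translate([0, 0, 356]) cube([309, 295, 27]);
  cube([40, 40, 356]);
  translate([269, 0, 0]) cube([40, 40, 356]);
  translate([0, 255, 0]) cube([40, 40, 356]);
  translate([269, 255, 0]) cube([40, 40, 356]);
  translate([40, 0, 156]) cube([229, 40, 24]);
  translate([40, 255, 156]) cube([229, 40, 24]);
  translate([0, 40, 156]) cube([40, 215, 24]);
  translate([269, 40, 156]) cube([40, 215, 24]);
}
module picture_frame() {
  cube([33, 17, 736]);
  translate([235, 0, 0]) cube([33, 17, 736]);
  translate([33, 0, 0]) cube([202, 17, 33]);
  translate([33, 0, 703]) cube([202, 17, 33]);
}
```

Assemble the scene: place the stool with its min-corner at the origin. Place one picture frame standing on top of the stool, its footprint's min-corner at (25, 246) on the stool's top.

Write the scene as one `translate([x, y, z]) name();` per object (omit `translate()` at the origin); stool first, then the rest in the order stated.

stool();
translate([25, 246, 383]) picture_frame();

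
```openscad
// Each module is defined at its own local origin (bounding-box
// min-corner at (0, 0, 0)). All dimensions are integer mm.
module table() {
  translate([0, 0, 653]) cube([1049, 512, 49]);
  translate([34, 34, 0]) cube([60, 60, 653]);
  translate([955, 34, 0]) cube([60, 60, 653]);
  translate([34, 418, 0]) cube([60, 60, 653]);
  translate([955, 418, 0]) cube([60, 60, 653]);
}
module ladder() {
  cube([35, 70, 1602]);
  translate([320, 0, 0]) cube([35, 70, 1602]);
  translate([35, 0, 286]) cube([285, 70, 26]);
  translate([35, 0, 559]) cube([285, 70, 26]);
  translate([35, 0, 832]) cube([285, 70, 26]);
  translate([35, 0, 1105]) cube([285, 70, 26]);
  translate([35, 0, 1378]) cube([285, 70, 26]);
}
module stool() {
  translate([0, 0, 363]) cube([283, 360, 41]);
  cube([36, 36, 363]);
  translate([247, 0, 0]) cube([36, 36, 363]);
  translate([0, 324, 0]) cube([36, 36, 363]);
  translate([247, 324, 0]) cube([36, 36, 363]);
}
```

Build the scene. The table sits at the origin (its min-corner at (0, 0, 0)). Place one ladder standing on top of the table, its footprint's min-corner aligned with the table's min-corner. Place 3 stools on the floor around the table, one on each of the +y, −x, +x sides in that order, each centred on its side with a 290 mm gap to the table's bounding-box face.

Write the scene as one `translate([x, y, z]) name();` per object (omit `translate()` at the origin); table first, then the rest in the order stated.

table();
translate([0, 0, 702]) ladder();
translate([383, 802, 0]) stool();
translate([-573, 76, 0]) stool();
translate([1339, 76, 0]) stool();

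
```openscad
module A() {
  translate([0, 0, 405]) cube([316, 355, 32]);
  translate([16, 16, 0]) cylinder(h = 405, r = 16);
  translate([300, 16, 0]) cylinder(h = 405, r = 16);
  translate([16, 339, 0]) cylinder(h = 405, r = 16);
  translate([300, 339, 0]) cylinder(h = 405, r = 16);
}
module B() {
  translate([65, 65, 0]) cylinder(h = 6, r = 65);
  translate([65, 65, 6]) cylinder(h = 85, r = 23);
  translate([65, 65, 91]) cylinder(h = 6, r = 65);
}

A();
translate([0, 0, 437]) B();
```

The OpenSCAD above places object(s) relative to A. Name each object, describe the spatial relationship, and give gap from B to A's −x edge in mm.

The spool's min-x is at 0; the stool's min-x is 0; gap = 0 mm.

A is a stool. B is a spool. The spool is on top of the stool. The gap from the spool to the stool's −x edge is 0 mm.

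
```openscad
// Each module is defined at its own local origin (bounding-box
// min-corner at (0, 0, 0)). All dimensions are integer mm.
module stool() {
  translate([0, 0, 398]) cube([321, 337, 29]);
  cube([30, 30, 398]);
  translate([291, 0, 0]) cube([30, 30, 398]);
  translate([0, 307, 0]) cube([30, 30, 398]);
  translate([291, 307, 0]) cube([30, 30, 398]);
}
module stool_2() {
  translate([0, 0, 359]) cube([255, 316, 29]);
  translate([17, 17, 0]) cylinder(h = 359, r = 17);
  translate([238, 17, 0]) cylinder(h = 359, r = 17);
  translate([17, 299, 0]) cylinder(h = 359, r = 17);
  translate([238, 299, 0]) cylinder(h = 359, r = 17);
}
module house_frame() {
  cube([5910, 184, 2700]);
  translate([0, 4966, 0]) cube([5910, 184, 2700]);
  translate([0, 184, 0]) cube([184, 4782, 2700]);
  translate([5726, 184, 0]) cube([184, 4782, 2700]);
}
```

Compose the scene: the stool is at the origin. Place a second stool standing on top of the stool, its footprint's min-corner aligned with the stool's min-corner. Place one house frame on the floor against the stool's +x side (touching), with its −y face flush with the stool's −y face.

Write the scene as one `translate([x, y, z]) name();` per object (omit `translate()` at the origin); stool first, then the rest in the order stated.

stool();
translate([0, 0, 427]) stool_2();
translate([321, 0, 0]) house_frame();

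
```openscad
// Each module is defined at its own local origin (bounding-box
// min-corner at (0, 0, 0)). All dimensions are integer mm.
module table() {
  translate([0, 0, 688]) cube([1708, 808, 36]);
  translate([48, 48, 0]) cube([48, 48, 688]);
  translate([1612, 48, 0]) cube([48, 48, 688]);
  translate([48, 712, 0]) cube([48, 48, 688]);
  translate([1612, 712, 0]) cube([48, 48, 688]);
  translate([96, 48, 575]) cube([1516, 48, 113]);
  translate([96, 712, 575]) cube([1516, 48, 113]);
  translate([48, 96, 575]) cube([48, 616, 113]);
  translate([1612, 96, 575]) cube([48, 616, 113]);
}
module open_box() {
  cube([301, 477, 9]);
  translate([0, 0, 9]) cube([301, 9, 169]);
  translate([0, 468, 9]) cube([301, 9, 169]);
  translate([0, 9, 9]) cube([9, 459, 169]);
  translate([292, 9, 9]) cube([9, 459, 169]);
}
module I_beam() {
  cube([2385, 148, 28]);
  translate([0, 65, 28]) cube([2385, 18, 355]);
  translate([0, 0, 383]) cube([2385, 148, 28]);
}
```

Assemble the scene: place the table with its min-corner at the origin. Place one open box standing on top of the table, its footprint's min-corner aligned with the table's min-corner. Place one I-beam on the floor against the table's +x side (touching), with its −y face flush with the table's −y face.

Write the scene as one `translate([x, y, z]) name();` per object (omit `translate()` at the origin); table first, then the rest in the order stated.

table();
translate([0, 0, 724]) open_box();
translate([1708, 0, 0]) I_beam();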